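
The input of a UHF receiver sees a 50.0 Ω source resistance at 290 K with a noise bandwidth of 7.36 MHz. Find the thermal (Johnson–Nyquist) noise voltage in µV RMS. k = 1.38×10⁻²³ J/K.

2.43 µV

V_n = √(4kTRB)
4kTRB = 4 × 1.38×10⁻²³ × 290 × 5.00×10¹ × 7.36×10⁶ = 5.89×10⁻¹² V²
V_n = √(5.89×10⁻¹²) = 2.43×10⁻⁶ V = 2.43 µV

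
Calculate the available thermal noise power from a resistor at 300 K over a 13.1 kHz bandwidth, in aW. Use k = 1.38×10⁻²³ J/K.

P_n = kTB = 1.38×10⁻²³ × 300 × 1.31×10⁴ = 5.42×10⁻¹⁷ W = 54.2 aW

54.2 aW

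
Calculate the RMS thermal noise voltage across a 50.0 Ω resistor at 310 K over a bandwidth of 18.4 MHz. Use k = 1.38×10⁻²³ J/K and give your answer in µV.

3.97 µV

V_n = √(4kTRB)
4kTRB = 4 × 1.38×10⁻²³ × 310 × 5.00×10¹ × 1.84×10⁷ = 1.57×10⁻¹¹ V²
V_n = √(1.57×10⁻¹¹) = 3.97×10⁻⁶ V = 3.97 µV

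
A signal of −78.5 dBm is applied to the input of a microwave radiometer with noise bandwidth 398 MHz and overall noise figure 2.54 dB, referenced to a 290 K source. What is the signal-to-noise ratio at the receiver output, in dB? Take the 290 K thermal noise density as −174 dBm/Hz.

Noise floor: N = −174 + 10 log₁₀(B) + NF
10 log₁₀(3.98×10⁸) = 86 dB
N = −174 + 86 + 2.54 = −85.46 dBm
SNR = P_sig − N = −78.5 − (−85.46) = 6.96 dB → 7.0 dB

7.0 dB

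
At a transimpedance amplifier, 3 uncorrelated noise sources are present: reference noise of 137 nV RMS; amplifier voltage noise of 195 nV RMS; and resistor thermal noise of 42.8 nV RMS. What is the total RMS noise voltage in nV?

Uncorrelated sources add in power (mean-square): V_tot = √(ΣV_i²)
V_tot = √[(1.37×10⁻⁷)² + (1.95×10⁻⁷)² + (4.28×10⁻⁸)²] = 2.42×10⁻⁷ V = 242 nV

242 nV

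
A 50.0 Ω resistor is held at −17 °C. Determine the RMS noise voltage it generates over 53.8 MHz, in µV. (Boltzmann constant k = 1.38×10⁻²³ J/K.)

T = −17 °C + 273.15 = 256.15 K
V_n = √(4kTRB)
4kTRB = 4 × 1.38×10⁻²³ × 256.15 × 5.00×10¹ × 5.38×10⁷ = 3.80×10⁻¹¹ V²
V_n = √(3.80×10⁻¹¹) = 6.17×10⁻⁶ V = 6.17 µV

6.17 µV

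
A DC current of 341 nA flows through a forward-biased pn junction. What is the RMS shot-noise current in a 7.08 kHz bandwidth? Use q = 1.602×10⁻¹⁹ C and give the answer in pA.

I_n = √(2qI·B)
2qI·B = 2 × 1.602×10⁻¹⁹ × 3.41×10⁻⁷ × 7.08×10³ = 7.74×10⁻²² A²
I_n = √(7.74×10⁻²²) = 2.78×10⁻¹¹ A = 27.8 pA

27.8 pA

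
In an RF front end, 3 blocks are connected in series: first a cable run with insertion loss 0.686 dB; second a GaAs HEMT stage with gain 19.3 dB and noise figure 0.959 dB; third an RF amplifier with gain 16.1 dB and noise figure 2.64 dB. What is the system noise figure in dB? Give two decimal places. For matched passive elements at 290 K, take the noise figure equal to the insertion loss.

1.68 dB

Convert to linear (a loss of L dB is a gain of −L dB): F_i = 10^(NF_i/10), G_i = 10^(G_i,dB/10)
  Stage 1: F_1 = 10^(0.686/10) = 1.171, G_1 = 10^(−0.686/10) = 0.8539
  Stage 2: F_2 = 10^(0.959/10) = 1.247, G_2 = 10^(19.3/10) = 85.11
  Stage 3: F_3 = 10^(2.64/10) = 1.837, G_3 = 10^(16.1/10) = 40.74
Friis cascade:
  F = 1.171 + (1.247 − 1)/0.8539 + (1.837 − 1)/72.68 = 1.472
NF = 10 log₁₀(1.472) = 1.68 dB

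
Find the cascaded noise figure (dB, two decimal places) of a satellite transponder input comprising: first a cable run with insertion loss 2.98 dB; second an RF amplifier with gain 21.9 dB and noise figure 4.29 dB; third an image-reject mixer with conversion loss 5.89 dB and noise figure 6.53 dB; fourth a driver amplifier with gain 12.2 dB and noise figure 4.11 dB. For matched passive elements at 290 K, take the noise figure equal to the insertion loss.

7.37 dB

Convert to linear (a loss of L dB is a gain of −L dB): F_i = 10^(NF_i/10), G_i = 10^(G_i,dB/10)
  Stage 1: F_1 = 10^(2.98/10) = 1.986, G_1 = 10^(−2.98/10) = 0.5035
  Stage 2: F_2 = 10^(4.29/10) = 2.685, G_2 = 10^(21.9/10) = 154.9
  Stage 3: F_3 = 10^(6.53/10) = 4.498, G_3 = 10^(−5.89/10) = 0.2576
  Stage 4: F_4 = 10^(4.11/10) = 2.576, G_4 = 10^(12.2/10) = 16.60
Friis cascade:
  F = 1.986 + (2.685 − 1)/0.5035 + (4.498 − 1)/77.98 + (2.576 − 1)/20.09 = 5.457
NF = 10 log₁₀(5.457) = 7.37 dB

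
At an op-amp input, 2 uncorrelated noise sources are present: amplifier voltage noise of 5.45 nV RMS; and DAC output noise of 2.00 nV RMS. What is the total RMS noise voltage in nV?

Uncorrelated sources add in power (mean-square): V_tot = √(ΣV_i²)
V_tot = √[(5.45×10⁻⁹)² + (2.00×10⁻⁹)²] = 5.81×10⁻⁹ V = 5.81 nV

5.81 nV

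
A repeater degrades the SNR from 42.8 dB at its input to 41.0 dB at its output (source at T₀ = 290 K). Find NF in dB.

1.8 dB

NF (dB) = SNR_in(dB) − SNR_out(dB) when the source is at T₀
NF = 42.8 − 41.0 = 1.8 dB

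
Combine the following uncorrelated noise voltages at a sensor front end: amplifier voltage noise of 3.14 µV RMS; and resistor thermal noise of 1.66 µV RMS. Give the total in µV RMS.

3.55 µV

Uncorrelated sources add in power (mean-square): V_tot = √(ΣV_i²)
V_tot = √[(3.14×10⁻⁶)² + (1.66×10⁻⁶)²] = 3.55×10⁻⁶ V = 3.55 µV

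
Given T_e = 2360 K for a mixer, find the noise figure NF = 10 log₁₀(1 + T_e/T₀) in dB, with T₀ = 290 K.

F = 1 + T_e/T₀ = 1 + 2360/290 = 9.13793
NF = 10 log₁₀(9.13793) = 9.61 dB

9.61 dB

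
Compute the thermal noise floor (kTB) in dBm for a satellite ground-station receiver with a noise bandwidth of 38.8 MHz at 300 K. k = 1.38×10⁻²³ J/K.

P_n = kTB = 1.38×10⁻²³ × 300 × 3.88×10⁷ = 1.61×10⁻¹³ W
In dBm: 10 log₁₀(1.61×10⁻¹³ / 10⁻³) = −97.9 dBm

−97.9 dBm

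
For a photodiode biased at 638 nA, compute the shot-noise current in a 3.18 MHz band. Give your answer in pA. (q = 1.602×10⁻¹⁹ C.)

806 pA

I_n = √(2qI·B)
2qI·B = 2 × 1.602×10⁻¹⁹ × 6.38×10⁻⁷ × 3.18×10⁶ = 6.50×10⁻¹⁹ A²
I_n = √(6.50×10⁻¹⁹) = 8.06×10⁻¹⁰ A = 806 pA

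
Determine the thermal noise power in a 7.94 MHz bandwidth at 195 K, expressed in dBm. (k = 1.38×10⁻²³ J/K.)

P_n = kTB = 1.38×10⁻²³ × 195 × 7.94×10⁶ = 2.14×10⁻¹⁴ W
In dBm: 10 log₁₀(2.14×10⁻¹⁴ / 10⁻³) = −106.7 dBm

−106.7 dBm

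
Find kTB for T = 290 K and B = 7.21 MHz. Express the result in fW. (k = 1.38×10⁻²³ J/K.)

28.9 fW

P_n = kTB = 1.38×10⁻²³ × 290 × 7.21×10⁶ = 2.89×10⁻¹⁴ W = 28.9 fW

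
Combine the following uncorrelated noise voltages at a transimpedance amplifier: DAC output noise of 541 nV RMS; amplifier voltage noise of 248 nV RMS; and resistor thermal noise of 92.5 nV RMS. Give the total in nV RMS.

602 nV

Uncorrelated sources add in power (mean-square): V_tot = √(ΣV_i²)
V_tot = √[(5.41×10⁻⁷)² + (2.48×10⁻⁷)² + (9.25×10⁻⁸)²] = 6.02×10⁻⁷ V = 602 nV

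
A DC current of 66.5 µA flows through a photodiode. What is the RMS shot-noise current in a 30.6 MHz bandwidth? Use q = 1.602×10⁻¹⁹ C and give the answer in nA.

25.5 nA

I_n = √(2qI·B)
2qI·B = 2 × 1.602×10⁻¹⁹ × 6.65×10⁻⁵ × 3.06×10⁷ = 6.52×10⁻¹⁶ A²
I_n = √(6.52×10⁻¹⁶) = 2.55×10⁻⁸ A = 25.5 nA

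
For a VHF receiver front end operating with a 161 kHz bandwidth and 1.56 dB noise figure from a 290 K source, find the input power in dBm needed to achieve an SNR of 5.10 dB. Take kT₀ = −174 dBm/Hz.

Sensitivity = −174 + 10 log₁₀(B) + NF + SNR_min
= −174 + 52.07 + 1.56 + 5.10
= −115.27 dBm → −115.3 dBm

−115.3 dBm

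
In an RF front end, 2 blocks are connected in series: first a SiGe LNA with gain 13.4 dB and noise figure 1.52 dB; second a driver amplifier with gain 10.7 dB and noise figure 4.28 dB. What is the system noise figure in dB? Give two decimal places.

Convert to linear (a loss of L dB is a gain of −L dB): F_i = 10^(NF_i/10), G_i = 10^(G_i,dB/10)
  Stage 1: F_1 = 10^(1.52/10) = 1.419, G_1 = 10^(13.4/10) = 21.88
  Stage 2: F_2 = 10^(4.28/10) = 2.679, G_2 = 10^(10.7/10) = 11.75
Friis cascade:
  F = 1.419 + (2.679 − 1)/21.88 = 1.496
NF = 10 log₁₀(1.496) = 1.75 dB

1.75 dB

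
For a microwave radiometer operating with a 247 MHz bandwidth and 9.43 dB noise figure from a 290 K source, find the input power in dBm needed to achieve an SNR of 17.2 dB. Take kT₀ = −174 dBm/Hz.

−63.4 dBm

Sensitivity = −174 + 10 log₁₀(B) + NF + SNR_min
= −174 + 83.93 + 9.43 + 17.2
= −63.44 dBm → −63.4 dBm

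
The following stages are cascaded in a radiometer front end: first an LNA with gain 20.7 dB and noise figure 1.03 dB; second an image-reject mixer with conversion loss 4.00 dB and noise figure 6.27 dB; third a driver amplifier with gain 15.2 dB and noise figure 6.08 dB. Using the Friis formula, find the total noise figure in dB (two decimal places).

Convert to linear (a loss of L dB is a gain of −L dB): F_i = 10^(NF_i/10), G_i = 10^(G_i,dB/10)
  Stage 1: F_1 = 10^(1.03/10) = 1.268, G_1 = 10^(20.7/10) = 117.5
  Stage 2: F_2 = 10^(6.27/10) = 4.236, G_2 = 10^(−4.00/10) = 0.3981
  Stage 3: F_3 = 10^(6.08/10) = 4.055, G_3 = 10^(15.2/10) = 33.11
Friis cascade:
  F = 1.268 + (4.236 − 1)/117.5 + (4.055 − 1)/46.77 = 1.361
NF = 10 log₁₀(1.361) = 1.34 dB

1.34 dB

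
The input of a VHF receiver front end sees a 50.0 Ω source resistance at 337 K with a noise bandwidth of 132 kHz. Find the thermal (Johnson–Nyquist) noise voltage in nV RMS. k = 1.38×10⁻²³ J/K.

V_n = √(4kTRB)
4kTRB = 4 × 1.38×10⁻²³ × 337 × 5.00×10¹ × 1.32×10⁵ = 1.23×10⁻¹³ V²
V_n = √(1.23×10⁻¹³) = 3.50×10⁻⁷ V = 350 nV

350 nV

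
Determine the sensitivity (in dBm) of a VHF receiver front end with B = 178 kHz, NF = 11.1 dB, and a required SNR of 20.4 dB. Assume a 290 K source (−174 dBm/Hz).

−90.0 dBm

Sensitivity = −174 + 10 log₁₀(B) + NF + SNR_min
= −174 + 52.5 + 11.1 + 20.4
= −90.0 dBm → −90.0 dBm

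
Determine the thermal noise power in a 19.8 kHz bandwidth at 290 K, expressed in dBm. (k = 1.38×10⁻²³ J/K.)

−131.0 dBm

P_n = kTB = 1.38×10⁻²³ × 290 × 1.98×10⁴ = 7.92×10⁻¹⁷ W
In dBm: 10 log₁₀(7.92×10⁻¹⁷ / 10⁻³) = −131.0 dBm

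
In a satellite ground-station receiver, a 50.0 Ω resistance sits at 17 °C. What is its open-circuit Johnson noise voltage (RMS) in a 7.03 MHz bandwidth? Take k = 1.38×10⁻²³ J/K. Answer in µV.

T = 17 °C + 273.15 = 290.15 K
V_n = √(4kTRB)
4kTRB = 4 × 1.38×10⁻²³ × 290.15 × 5.00×10¹ × 7.03×10⁶ = 5.63×10⁻¹² V²
V_n = √(5.63×10⁻¹²) = 2.37×10⁻⁶ V = 2.37 µV

2.37 µV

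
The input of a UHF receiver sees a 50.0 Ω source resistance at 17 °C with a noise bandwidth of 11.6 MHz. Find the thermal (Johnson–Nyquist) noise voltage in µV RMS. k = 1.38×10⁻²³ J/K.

3.05 µV

T = 17 °C + 273.15 = 290.15 K
V_n = √(4kTRB)
4kTRB = 4 × 1.38×10⁻²³ × 290.15 × 5.00×10¹ × 1.16×10⁷ = 9.29×10⁻¹² V²
V_n = √(9.29×10⁻¹²) = 3.05×10⁻⁶ V = 3.05 µV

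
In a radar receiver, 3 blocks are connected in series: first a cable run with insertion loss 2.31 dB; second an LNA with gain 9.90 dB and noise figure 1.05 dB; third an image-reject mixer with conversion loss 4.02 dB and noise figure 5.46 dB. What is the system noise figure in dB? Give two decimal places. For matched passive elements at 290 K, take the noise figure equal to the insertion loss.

4.16 dB

Convert to linear (a loss of L dB is a gain of −L dB): F_i = 10^(NF_i/10), G_i = 10^(G_i,dB/10)
  Stage 1: F_1 = 10^(2.31/10) = 1.702, G_1 = 10^(−2.31/10) = 0.5875
  Stage 2: F_2 = 10^(1.05/10) = 1.274, G_2 = 10^(9.90/10) = 9.772
  Stage 3: F_3 = 10^(5.46/10) = 3.516, G_3 = 10^(−4.02/10) = 0.3963
Friis cascade:
  F = 1.702 + (1.274 − 1)/0.5875 + (3.516 − 1)/5.741 = 2.606
NF = 10 log₁₀(2.606) = 4.16 dB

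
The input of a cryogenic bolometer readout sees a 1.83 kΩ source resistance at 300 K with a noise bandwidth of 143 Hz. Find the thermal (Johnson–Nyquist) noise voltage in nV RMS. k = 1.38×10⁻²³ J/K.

V_n = √(4kTRB)
4kTRB = 4 × 1.38×10⁻²³ × 300 × 1.83×10³ × 1.43×10² = 4.33×10⁻¹⁵ V²
V_n = √(4.33×10⁻¹⁵) = 6.58×10⁻⁸ V = 65.8 nV

65.8 nV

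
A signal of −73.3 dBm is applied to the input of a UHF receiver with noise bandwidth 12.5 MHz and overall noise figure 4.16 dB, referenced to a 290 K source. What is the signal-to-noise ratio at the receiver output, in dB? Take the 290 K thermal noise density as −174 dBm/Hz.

Noise floor: N = −174 + 10 log₁₀(B) + NF
10 log₁₀(1.25×10⁷) = 70.97 dB
N = −174 + 70.97 + 4.16 = −98.87 dBm
SNR = P_sig − N = −73.3 − (−98.87) = 25.57 dB → 25.6 dB

25.6 dB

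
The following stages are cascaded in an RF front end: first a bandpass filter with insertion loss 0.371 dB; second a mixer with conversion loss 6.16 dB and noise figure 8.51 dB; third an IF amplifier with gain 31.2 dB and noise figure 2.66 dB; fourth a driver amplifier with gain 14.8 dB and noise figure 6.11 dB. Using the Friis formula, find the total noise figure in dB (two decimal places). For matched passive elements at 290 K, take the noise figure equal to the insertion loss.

10.62 dB

Convert to linear (a loss of L dB is a gain of −L dB): F_i = 10^(NF_i/10), G_i = 10^(G_i,dB/10)
  Stage 1: F_1 = 10^(0.371/10) = 1.089, G_1 = 10^(−0.371/10) = 0.9181
  Stage 2: F_2 = 10^(8.51/10) = 7.096, G_2 = 10^(−6.16/10) = 0.2421
  Stage 3: F_3 = 10^(2.66/10) = 1.845, G_3 = 10^(31.2/10) = 1318
  Stage 4: F_4 = 10^(6.11/10) = 4.083, G_4 = 10^(14.8/10) = 30.20
Friis cascade:
  F = 1.089 + (7.096 − 1)/0.9181 + (1.845 − 1)/0.2223 + (4.083 − 1)/293.0 = 11.54
NF = 10 log₁₀(11.54) = 10.62 dB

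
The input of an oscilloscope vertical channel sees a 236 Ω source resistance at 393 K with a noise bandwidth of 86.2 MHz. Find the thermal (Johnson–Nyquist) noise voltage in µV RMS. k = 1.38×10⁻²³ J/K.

V_n = √(4kTRB)
4kTRB = 4 × 1.38×10⁻²³ × 393 × 2.36×10² × 8.62×10⁷ = 4.41×10⁻¹⁰ V²
V_n = √(4.41×10⁻¹⁰) = 2.10×10⁻⁵ V = 21.0 µV

21.0 µV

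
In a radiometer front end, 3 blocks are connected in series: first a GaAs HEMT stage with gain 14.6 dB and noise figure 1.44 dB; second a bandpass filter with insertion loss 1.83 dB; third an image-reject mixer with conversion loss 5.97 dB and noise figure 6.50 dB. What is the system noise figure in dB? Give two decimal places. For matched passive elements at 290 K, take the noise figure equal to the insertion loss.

Convert to linear (a loss of L dB is a gain of −L dB): F_i = 10^(NF_i/10), G_i = 10^(G_i,dB/10)
  Stage 1: F_1 = 10^(1.44/10) = 1.393, G_1 = 10^(14.6/10) = 28.84
  Stage 2: F_2 = 10^(1.83/10) = 1.524, G_2 = 10^(−1.83/10) = 0.6561
  Stage 3: F_3 = 10^(6.50/10) = 4.467, G_3 = 10^(−5.97/10) = 0.2529
Friis cascade:
  F = 1.393 + (1.524 − 1)/28.84 + (4.467 − 1)/18.92 = 1.595
NF = 10 log₁₀(1.595) = 2.03 dB

2.03 dB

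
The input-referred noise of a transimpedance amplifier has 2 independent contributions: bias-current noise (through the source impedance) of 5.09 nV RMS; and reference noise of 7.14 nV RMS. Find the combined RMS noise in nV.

Uncorrelated sources add in power (mean-square): V_tot = √(ΣV_i²)
V_tot = √[(5.09×10⁻⁹)² + (7.14×10⁻⁹)²] = 8.77×10⁻⁹ V = 8.77 nV

8.77 nV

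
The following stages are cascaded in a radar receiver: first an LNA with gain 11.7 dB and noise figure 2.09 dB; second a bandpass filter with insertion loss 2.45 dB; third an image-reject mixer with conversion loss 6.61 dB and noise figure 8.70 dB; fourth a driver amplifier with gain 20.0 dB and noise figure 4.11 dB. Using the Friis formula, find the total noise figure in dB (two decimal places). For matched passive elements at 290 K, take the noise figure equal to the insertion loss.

Convert to linear (a loss of L dB is a gain of −L dB): F_i = 10^(NF_i/10), G_i = 10^(G_i,dB/10)
  Stage 1: F_1 = 10^(2.09/10) = 1.618, G_1 = 10^(11.7/10) = 14.79
  Stage 2: F_2 = 10^(2.45/10) = 1.758, G_2 = 10^(−2.45/10) = 0.5689
  Stage 3: F_3 = 10^(8.70/10) = 7.413, G_3 = 10^(−6.61/10) = 0.2183
  Stage 4: F_4 = 10^(4.11/10) = 2.576, G_4 = 10^(20.0/10) = 100.0
Friis cascade:
  F = 1.618 + (1.758 − 1)/14.79 + (7.413 − 1)/8.414 + (2.576 − 1)/1.837 = 3.290
NF = 10 log₁₀(3.290) = 5.17 dB

5.17 dB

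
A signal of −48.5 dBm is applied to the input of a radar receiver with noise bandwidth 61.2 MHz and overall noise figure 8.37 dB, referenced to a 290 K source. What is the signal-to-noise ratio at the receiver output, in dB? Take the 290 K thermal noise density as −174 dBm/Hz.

Noise floor: N = −174 + 10 log₁₀(B) + NF
10 log₁₀(6.12×10⁷) = 77.87 dB
N = −174 + 77.87 + 8.37 = −87.76 dBm
SNR = P_sig − N = −48.5 − (−87.76) = 39.26 dB → 39.3 dB

39.3 dB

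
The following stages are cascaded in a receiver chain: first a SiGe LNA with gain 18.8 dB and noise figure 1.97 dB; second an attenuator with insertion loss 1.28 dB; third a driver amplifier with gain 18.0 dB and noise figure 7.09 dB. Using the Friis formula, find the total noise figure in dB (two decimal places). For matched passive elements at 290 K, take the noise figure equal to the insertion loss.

2.18 dB

Convert to linear (a loss of L dB is a gain of −L dB): F_i = 10^(NF_i/10), G_i = 10^(G_i,dB/10)
  Stage 1: F_1 = 10^(1.97/10) = 1.574, G_1 = 10^(18.8/10) = 75.86
  Stage 2: F_2 = 10^(1.28/10) = 1.343, G_2 = 10^(−1.28/10) = 0.7447
  Stage 3: F_3 = 10^(7.09/10) = 5.117, G_3 = 10^(18.0/10) = 63.10
Friis cascade:
  F = 1.574 + (1.343 − 1)/75.86 + (5.117 − 1)/56.49 = 1.651
NF = 10 log₁₀(1.651) = 2.18 dB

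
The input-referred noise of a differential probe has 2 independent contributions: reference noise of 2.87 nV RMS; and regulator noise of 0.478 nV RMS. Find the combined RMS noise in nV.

Uncorrelated sources add in power (mean-square): V_tot = √(ΣV_i²)
V_tot = √[(2.87×10⁻⁹)² + (4.78×10⁻¹⁰)²] = 2.91×10⁻⁹ V = 2.91 nV

2.91 nV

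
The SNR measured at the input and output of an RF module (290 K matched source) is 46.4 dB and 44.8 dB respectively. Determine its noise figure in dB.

1.6 dB

NF (dB) = SNR_in(dB) − SNR_out(dB) when the source is at T₀
NF = 46.4 − 44.8 = 1.6 dB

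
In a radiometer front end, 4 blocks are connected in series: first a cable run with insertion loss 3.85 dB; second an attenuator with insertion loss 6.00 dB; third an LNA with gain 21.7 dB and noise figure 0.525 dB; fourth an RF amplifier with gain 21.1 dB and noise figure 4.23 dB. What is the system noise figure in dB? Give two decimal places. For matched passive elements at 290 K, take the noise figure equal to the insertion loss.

Convert to linear (a loss of L dB is a gain of −L dB): F_i = 10^(NF_i/10), G_i = 10^(G_i,dB/10)
  Stage 1: F_1 = 10^(3.85/10) = 2.427, G_1 = 10^(−3.85/10) = 0.4121
  Stage 2: F_2 = 10^(6.00/10) = 3.981, G_2 = 10^(−6.00/10) = 0.2512
  Stage 3: F_3 = 10^(0.525/10) = 1.128, G_3 = 10^(21.7/10) = 147.9
  Stage 4: F_4 = 10^(4.23/10) = 2.649, G_4 = 10^(21.1/10) = 128.8
Friis cascade:
  F = 2.427 + (3.981 − 1)/0.4121 + (1.128 − 1)/0.1035 + (2.649 − 1)/15.31 = 11.01
NF = 10 log₁₀(11.01) = 10.42 dB

10.42 dB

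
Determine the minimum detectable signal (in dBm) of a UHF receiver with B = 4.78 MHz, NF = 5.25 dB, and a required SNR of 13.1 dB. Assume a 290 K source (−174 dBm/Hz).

−88.9 dBm

Sensitivity = −174 + 10 log₁₀(B) + NF + SNR_min
= −174 + 66.79 + 5.25 + 13.1
= −88.86 dBm → −88.9 dBm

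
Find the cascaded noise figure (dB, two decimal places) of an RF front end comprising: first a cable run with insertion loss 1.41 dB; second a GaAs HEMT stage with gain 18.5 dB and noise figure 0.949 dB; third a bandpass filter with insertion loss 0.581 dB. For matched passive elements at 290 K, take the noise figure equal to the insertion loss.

2.37 dB

Convert to linear (a loss of L dB is a gain of −L dB): F_i = 10^(NF_i/10), G_i = 10^(G_i,dB/10)
  Stage 1: F_1 = 10^(1.41/10) = 1.384, G_1 = 10^(−1.41/10) = 0.7228
  Stage 2: F_2 = 10^(0.949/10) = 1.244, G_2 = 10^(18.5/10) = 70.79
  Stage 3: F_3 = 10^(0.581/10) = 1.143, G_3 = 10^(−0.581/10) = 0.8748
Friis cascade:
  F = 1.384 + (1.244 − 1)/0.7228 + (1.143 − 1)/51.17 = 1.724
NF = 10 log₁₀(1.724) = 2.37 dB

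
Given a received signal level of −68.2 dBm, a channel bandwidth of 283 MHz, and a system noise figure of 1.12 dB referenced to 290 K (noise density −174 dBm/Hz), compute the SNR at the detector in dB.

Noise floor: N = −174 + 10 log₁₀(B) + NF
10 log₁₀(2.83×10⁸) = 84.52 dB
N = −174 + 84.52 + 1.12 = −88.36 dBm
SNR = P_sig − N = −68.2 − (−88.36) = 20.16 dB → 20.2 dB

20.2 dB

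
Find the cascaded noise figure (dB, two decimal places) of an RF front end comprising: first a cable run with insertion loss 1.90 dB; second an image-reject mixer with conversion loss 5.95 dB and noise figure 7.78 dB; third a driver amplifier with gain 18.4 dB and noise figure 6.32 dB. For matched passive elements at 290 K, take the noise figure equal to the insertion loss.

14.67 dB

Convert to linear (a loss of L dB is a gain of −L dB): F_i = 10^(NF_i/10), G_i = 10^(G_i,dB/10)
  Stage 1: F_1 = 10^(1.90/10) = 1.549, G_1 = 10^(−1.90/10) = 0.6457
  Stage 2: F_2 = 10^(7.78/10) = 5.998, G_2 = 10^(−5.95/10) = 0.2541
  Stage 3: F_3 = 10^(6.32/10) = 4.285, G_3 = 10^(18.4/10) = 69.18
Friis cascade:
  F = 1.549 + (5.998 − 1)/0.6457 + (4.285 − 1)/0.1641 = 29.32
NF = 10 log₁₀(29.32) = 14.67 dB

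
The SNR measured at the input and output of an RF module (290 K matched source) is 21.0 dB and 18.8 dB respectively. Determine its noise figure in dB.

2.2 dB

NF (dB) = SNR_in(dB) − SNR_out(dB) when the source is at T₀
NF = 21.0 − 18.8 = 2.2 dB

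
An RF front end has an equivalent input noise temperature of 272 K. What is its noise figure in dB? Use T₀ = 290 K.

2.87 dB

F = 1 + T_e/T₀ = 1 + 272/290 = 1.93793
NF = 10 log₁₀(1.93793) = 2.87 dB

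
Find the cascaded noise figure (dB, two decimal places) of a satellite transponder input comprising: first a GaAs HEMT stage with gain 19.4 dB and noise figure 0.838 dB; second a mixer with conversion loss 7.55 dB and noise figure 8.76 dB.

Convert to linear (a loss of L dB is a gain of −L dB): F_i = 10^(NF_i/10), G_i = 10^(G_i,dB/10)
  Stage 1: F_1 = 10^(0.838/10) = 1.213, G_1 = 10^(19.4/10) = 87.10
  Stage 2: F_2 = 10^(8.76/10) = 7.516, G_2 = 10^(−7.55/10) = 0.1758
Friis cascade:
  F = 1.213 + (7.516 − 1)/87.10 = 1.288
NF = 10 log₁₀(1.288) = 1.10 dB

1.10 dB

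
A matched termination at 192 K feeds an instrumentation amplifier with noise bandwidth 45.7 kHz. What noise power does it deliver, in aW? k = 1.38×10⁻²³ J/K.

P_n = kTB = 1.38×10⁻²³ × 192 × 4.57×10⁴ = 1.21×10⁻¹⁶ W = 121 aW

121 aW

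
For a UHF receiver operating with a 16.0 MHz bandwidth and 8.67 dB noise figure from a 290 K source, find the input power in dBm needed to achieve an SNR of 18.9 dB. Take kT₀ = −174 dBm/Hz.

Sensitivity = −174 + 10 log₁₀(B) + NF + SNR_min
= −174 + 72.04 + 8.67 + 18.9
= −74.39 dBm → −74.4 dBm

−74.4 dBm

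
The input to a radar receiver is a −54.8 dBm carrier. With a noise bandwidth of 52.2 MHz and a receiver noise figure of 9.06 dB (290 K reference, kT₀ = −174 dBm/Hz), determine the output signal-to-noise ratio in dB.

Noise floor: N = −174 + 10 log₁₀(B) + NF
10 log₁₀(5.22×10⁷) = 77.18 dB
N = −174 + 77.18 + 9.06 = −87.76 dBm
SNR = P_sig − N = −54.8 − (−87.76) = 32.96 dB → 33.0 dB

33.0 dB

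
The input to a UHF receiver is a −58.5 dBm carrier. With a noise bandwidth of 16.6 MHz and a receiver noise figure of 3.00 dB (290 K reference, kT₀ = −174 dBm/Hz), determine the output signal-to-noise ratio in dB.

40.3 dB

Noise floor: N = −174 + 10 log₁₀(B) + NF
10 log₁₀(1.66×10⁷) = 72.2 dB
N = −174 + 72.2 + 3.00 = −98.80 dBm
SNR = P_sig − N = −58.5 − (−98.80) = 40.30 dB → 40.3 dB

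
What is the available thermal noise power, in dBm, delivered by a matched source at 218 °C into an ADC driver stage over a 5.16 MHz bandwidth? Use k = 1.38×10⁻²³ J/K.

T = 218 °C + 273.15 = 491.15 K
P_n = kTB = 1.38×10⁻²³ × 491.15 × 5.16×10⁶ = 3.50×10⁻¹⁴ W
In dBm: 10 log₁₀(3.50×10⁻¹⁴ / 10⁻³) = −104.6 dBm

−104.6 dBm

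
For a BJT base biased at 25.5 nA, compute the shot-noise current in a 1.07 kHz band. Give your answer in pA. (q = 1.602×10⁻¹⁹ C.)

I_n = √(2qI·B)
2qI·B = 2 × 1.602×10⁻¹⁹ × 2.55×10⁻⁸ × 1.07×10³ = 8.74×10⁻²⁴ A²
I_n = √(8.74×10⁻²⁴) = 2.96×10⁻¹² A = 2.96 pA

2.96 pA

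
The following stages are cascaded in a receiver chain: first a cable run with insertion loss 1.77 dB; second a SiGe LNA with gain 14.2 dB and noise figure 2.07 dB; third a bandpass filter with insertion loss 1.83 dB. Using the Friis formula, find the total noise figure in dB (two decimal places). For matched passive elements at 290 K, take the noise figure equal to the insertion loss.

Convert to linear (a loss of L dB is a gain of −L dB): F_i = 10^(NF_i/10), G_i = 10^(G_i,dB/10)
  Stage 1: F_1 = 10^(1.77/10) = 1.503, G_1 = 10^(−1.77/10) = 0.6653
  Stage 2: F_2 = 10^(2.07/10) = 1.611, G_2 = 10^(14.2/10) = 26.30
  Stage 3: F_3 = 10^(1.83/10) = 1.524, G_3 = 10^(−1.83/10) = 0.6561
Friis cascade:
  F = 1.503 + (1.611 − 1)/0.6653 + (1.524 − 1)/17.50 = 2.451
NF = 10 log₁₀(2.451) = 3.89 dB

3.89 dB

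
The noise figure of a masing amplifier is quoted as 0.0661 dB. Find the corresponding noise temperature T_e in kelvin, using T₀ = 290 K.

4.45 K

F = 10^(0.0661/10) = 1.01534
T_e = (F − 1)·T₀ = (1.01534 − 1) × 290 = 4.45 K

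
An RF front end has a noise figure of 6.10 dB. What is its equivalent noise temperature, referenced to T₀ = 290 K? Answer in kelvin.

891 K

F = 10^(6.10/10) = 4.0738
T_e = (F − 1)·T₀ = (4.0738 − 1) × 290 = 891 K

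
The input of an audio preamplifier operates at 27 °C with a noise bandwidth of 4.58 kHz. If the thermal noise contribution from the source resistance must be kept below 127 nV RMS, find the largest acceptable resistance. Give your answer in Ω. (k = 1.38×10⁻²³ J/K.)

213 Ω

T = 27 °C + 273.15 = 300.15 K
Johnson–Nyquist: V_n = √(4kTRB) ⇒ R = V_n² / (4kTB)
4kTB = 4 × 1.38×10⁻²³ × 300.15 × 4.58×10³ = 7.59×10⁻¹⁷
R = (1.27×10⁻⁷)² / 7.59×10⁻¹⁷ = 2.13×10² Ω = 213 Ω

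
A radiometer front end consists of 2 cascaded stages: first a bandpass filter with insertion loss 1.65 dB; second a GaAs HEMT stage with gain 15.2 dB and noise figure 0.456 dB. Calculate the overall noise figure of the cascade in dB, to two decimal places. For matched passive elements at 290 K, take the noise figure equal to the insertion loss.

2.11 dB

Convert to linear (a loss of L dB is a gain of −L dB): F_i = 10^(NF_i/10), G_i = 10^(G_i,dB/10)
  Stage 1: F_1 = 10^(1.65/10) = 1.462, G_1 = 10^(−1.65/10) = 0.6839
  Stage 2: F_2 = 10^(0.456/10) = 1.111, G_2 = 10^(15.2/10) = 33.11
Friis cascade:
  F = 1.462 + (1.111 − 1)/0.6839 = 1.624
NF = 10 log₁₀(1.624) = 2.11 dB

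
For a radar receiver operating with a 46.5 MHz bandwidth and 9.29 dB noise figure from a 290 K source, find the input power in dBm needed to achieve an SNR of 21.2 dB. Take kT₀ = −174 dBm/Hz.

−66.8 dBm

Sensitivity = −174 + 10 log₁₀(B) + NF + SNR_min
= −174 + 76.67 + 9.29 + 21.2
= −66.84 dBm → −66.8 dBm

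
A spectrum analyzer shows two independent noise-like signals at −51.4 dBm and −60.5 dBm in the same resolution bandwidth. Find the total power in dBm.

−50.9 dBm

Convert to linear, add, convert back:
P₁ = 7.24×10⁻⁹ W, P₂ = 8.91×10⁻¹⁰ W
P_tot = 8.14×10⁻⁹ W → 10 log₁₀(P_tot / 10⁻³) = −50.9 dBm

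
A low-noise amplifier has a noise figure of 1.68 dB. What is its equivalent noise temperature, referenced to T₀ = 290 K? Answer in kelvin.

F = 10^(1.68/10) = 1.47231
T_e = (F − 1)·T₀ = (1.47231 − 1) × 290 = 137 K

137 K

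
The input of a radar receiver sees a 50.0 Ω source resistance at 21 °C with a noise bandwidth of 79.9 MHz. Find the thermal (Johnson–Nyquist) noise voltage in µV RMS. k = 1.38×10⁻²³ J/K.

8.05 µV

T = 21 °C + 273.15 = 294.15 K
V_n = √(4kTRB)
4kTRB = 4 × 1.38×10⁻²³ × 294.15 × 5.00×10¹ × 7.99×10⁷ = 6.49×10⁻¹¹ V²
V_n = √(6.49×10⁻¹¹) = 8.05×10⁻⁶ V = 8.05 µV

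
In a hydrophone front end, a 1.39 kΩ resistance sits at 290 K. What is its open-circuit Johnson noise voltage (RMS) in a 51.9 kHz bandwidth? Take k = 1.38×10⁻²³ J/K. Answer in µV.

V_n = √(4kTRB)
4kTRB = 4 × 1.38×10⁻²³ × 290 × 1.39×10³ × 5.19×10⁴ = 1.15×10⁻¹² V²
V_n = √(1.15×10⁻¹²) = 1.07×10⁻⁶ V = 1.07 µV

1.07 µV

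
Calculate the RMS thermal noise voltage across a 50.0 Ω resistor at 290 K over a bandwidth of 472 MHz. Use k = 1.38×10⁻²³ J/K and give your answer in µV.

V_n = √(4kTRB)
4kTRB = 4 × 1.38×10⁻²³ × 290 × 5.00×10¹ × 4.72×10⁸ = 3.78×10⁻¹⁰ V²
V_n = √(3.78×10⁻¹⁰) = 1.94×10⁻⁵ V = 19.4 µV

19.4 µV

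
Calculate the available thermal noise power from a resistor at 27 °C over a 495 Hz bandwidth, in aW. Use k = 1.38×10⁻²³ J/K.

2.05 aW

T = 27 °C + 273.15 = 300.15 K
P_n = kTB = 1.38×10⁻²³ × 300.15 × 4.95×10² = 2.05×10⁻¹⁸ W = 2.05 aW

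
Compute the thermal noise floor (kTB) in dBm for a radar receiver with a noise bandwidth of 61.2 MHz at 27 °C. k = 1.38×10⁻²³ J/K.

T = 27 °C + 273.15 = 300.15 K
P_n = kTB = 1.38×10⁻²³ × 300.15 × 6.12×10⁷ = 2.53×10⁻¹³ W
In dBm: 10 log₁₀(2.53×10⁻¹³ / 10⁻³) = −96.0 dBm

−96.0 dBm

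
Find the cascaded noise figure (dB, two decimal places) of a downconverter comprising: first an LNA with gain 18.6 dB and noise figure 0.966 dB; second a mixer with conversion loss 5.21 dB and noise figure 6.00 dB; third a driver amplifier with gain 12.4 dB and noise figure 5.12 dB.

1.44 dB

Convert to linear (a loss of L dB is a gain of −L dB): F_i = 10^(NF_i/10), G_i = 10^(G_i,dB/10)
  Stage 1: F_1 = 10^(0.966/10) = 1.249, G_1 = 10^(18.6/10) = 72.44
  Stage 2: F_2 = 10^(6.00/10) = 3.981, G_2 = 10^(−5.21/10) = 0.3013
  Stage 3: F_3 = 10^(5.12/10) = 3.251, G_3 = 10^(12.4/10) = 17.38
Friis cascade:
  F = 1.249 + (3.981 − 1)/72.44 + (3.251 − 1)/21.83 = 1.393
NF = 10 log₁₀(1.393) = 1.44 dB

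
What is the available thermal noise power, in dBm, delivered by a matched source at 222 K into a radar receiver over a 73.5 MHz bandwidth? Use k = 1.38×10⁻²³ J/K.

−96.5 dBm

P_n = kTB = 1.38×10⁻²³ × 222 × 7.35×10⁷ = 2.25×10⁻¹³ W
In dBm: 10 log₁₀(2.25×10⁻¹³ / 10⁻³) = −96.5 dBm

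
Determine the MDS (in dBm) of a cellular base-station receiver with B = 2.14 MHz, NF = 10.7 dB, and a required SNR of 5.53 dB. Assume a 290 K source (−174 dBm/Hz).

−94.5 dBm

Sensitivity = −174 + 10 log₁₀(B) + NF + SNR_min
= −174 + 63.3 + 10.7 + 5.53
= −94.47 dBm → −94.5 dBm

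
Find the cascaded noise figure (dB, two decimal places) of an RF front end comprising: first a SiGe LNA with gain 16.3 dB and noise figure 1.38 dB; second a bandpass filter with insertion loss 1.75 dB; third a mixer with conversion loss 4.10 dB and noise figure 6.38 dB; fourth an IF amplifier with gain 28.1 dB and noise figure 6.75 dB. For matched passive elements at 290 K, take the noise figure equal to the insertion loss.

2.65 dB

Convert to linear (a loss of L dB is a gain of −L dB): F_i = 10^(NF_i/10), G_i = 10^(G_i,dB/10)
  Stage 1: F_1 = 10^(1.38/10) = 1.374, G_1 = 10^(16.3/10) = 42.66
  Stage 2: F_2 = 10^(1.75/10) = 1.496, G_2 = 10^(−1.75/10) = 0.6683
  Stage 3: F_3 = 10^(6.38/10) = 4.345, G_3 = 10^(−4.10/10) = 0.3890
  Stage 4: F_4 = 10^(6.75/10) = 4.732, G_4 = 10^(28.1/10) = 645.7
Friis cascade:
  F = 1.374 + (1.496 − 1)/42.66 + (4.345 − 1)/28.51 + (4.732 − 1)/11.09 = 1.839
NF = 10 log₁₀(1.839) = 2.65 dB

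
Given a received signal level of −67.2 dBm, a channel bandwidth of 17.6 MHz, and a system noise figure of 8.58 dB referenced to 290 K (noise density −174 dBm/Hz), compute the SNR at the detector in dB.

25.8 dB

Noise floor: N = −174 + 10 log₁₀(B) + NF
10 log₁₀(1.76×10⁷) = 72.46 dB
N = −174 + 72.46 + 8.58 = −92.96 dBm
SNR = P_sig − N = −67.2 − (−92.96) = 25.76 dB → 25.8 dB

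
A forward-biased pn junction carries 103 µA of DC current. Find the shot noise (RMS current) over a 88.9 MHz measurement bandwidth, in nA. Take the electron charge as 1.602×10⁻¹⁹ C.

I_n = √(2qI·B)
2qI·B = 2 × 1.602×10⁻¹⁹ × 1.03×10⁻⁴ × 8.89×10⁷ = 2.93×10⁻¹⁵ A²
I_n = √(2.93×10⁻¹⁵) = 5.42×10⁻⁸ A = 54.2 nA

54.2 nA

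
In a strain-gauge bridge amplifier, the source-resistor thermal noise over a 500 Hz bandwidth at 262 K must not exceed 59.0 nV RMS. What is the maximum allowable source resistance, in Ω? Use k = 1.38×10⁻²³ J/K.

Johnson–Nyquist: V_n = √(4kTRB) ⇒ R = V_n² / (4kTB)
4kTB = 4 × 1.38×10⁻²³ × 262 × 5.00×10² = 7.23×10⁻¹⁸
R = (5.90×10⁻⁸)² / 7.23×10⁻¹⁸ = 4.81×10² Ω = 481 Ω

481 Ω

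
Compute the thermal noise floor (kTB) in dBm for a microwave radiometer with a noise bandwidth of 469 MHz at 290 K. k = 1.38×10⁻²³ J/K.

−87.3 dBm

P_n = kTB = 1.38×10⁻²³ × 290 × 4.69×10⁸ = 1.88×10⁻¹² W
In dBm: 10 log₁₀(1.88×10⁻¹² / 10⁻³) = −87.3 dBm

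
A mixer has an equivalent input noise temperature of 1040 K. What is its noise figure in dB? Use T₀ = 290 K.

F = 1 + T_e/T₀ = 1 + 1040/290 = 4.58621
NF = 10 log₁₀(4.58621) = 6.61 dB

6.61 dB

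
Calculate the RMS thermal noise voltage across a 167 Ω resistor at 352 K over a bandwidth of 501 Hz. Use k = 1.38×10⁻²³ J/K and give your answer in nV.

V_n = √(4kTRB)
4kTRB = 4 × 1.38×10⁻²³ × 352 × 1.67×10² × 5.01×10² = 1.63×10⁻¹⁵ V²
V_n = √(1.63×10⁻¹⁵) = 4.03×10⁻⁸ V = 40.3 nV

40.3 nV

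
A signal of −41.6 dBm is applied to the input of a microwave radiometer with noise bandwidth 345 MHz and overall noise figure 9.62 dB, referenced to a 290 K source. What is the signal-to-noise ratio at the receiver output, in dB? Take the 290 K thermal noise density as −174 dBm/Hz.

Noise floor: N = −174 + 10 log₁₀(B) + NF
10 log₁₀(3.45×10⁸) = 85.38 dB
N = −174 + 85.38 + 9.62 = −79.00 dBm
SNR = P_sig − N = −41.6 − (−79.00) = 37.40 dB → 37.4 dB

37.4 dB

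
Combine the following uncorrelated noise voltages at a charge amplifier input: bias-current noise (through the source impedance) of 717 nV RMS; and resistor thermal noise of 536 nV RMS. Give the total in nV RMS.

895 nV

Uncorrelated sources add in power (mean-square): V_tot = √(ΣV_i²)
V_tot = √[(7.17×10⁻⁷)² + (5.36×10⁻⁷)²] = 8.95×10⁻⁷ V = 895 nV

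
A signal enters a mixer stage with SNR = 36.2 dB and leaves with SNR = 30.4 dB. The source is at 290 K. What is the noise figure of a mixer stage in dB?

NF (dB) = SNR_in(dB) − SNR_out(dB) when the source is at T₀
NF = 36.2 − 30.4 = 5.8 dB

5.8 dB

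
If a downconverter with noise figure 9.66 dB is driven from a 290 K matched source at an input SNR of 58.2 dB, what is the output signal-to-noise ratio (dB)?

By definition F = SNR_in/SNR_out, so in dB: SNR_out = SNR_in − NF
SNR_out = 58.2 − 9.66 = 48.54 dB

48.54 dB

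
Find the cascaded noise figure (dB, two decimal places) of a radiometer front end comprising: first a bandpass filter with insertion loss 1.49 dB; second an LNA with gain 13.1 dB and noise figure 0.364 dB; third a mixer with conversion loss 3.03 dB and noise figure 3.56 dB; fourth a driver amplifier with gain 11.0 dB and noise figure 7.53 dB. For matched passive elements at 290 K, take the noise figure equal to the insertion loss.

Convert to linear (a loss of L dB is a gain of −L dB): F_i = 10^(NF_i/10), G_i = 10^(G_i,dB/10)
  Stage 1: F_1 = 10^(1.49/10) = 1.409, G_1 = 10^(−1.49/10) = 0.7096
  Stage 2: F_2 = 10^(0.364/10) = 1.087, G_2 = 10^(13.1/10) = 20.42
  Stage 3: F_3 = 10^(3.56/10) = 2.270, G_3 = 10^(−3.03/10) = 0.4977
  Stage 4: F_4 = 10^(7.53/10) = 5.662, G_4 = 10^(11.0/10) = 12.59
Friis cascade:
  F = 1.409 + (1.087 − 1)/0.7096 + (2.270 − 1)/14.49 + (5.662 − 1)/7.211 = 2.267
NF = 10 log₁₀(2.267) = 3.55 dB

3.55 dB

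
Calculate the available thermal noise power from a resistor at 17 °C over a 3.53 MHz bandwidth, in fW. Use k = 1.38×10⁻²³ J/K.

T = 17 °C + 273.15 = 290.15 K
P_n = kTB = 1.38×10⁻²³ × 290.15 × 3.53×10⁶ = 1.41×10⁻¹⁴ W = 14.1 fW

14.1 fW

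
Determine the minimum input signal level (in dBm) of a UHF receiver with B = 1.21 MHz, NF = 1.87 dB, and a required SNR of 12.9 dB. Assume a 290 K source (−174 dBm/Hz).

−98.4 dBm

Sensitivity = −174 + 10 log₁₀(B) + NF + SNR_min
= −174 + 60.83 + 1.87 + 12.9
= −98.40 dBm → −98.4 dBm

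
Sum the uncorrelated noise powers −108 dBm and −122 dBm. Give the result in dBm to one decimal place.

−107.8 dBm

Convert to linear, add, convert back:
P₁ = 1.58×10⁻¹⁴ W, P₂ = 6.31×10⁻¹⁶ W
P_tot = 1.65×10⁻¹⁴ W → 10 log₁₀(P_tot / 10⁻³) = −107.8 dBm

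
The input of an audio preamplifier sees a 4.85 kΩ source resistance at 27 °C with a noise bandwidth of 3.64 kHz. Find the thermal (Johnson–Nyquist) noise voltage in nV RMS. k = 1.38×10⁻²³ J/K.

541 nV

T = 27 °C + 273.15 = 300.15 K
V_n = √(4kTRB)
4kTRB = 4 × 1.38×10⁻²³ × 300.15 × 4.85×10³ × 3.64×10³ = 2.92×10⁻¹³ V²
V_n = √(2.92×10⁻¹³) = 5.41×10⁻⁷ V = 541 nV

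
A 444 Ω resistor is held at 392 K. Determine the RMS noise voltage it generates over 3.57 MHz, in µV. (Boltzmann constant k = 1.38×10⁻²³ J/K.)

5.86 µV

V_n = √(4kTRB)
4kTRB = 4 × 1.38×10⁻²³ × 392 × 4.44×10² × 3.57×10⁶ = 3.43×10⁻¹¹ V²
V_n = √(3.43×10⁻¹¹) = 5.86×10⁻⁶ V = 5.86 µV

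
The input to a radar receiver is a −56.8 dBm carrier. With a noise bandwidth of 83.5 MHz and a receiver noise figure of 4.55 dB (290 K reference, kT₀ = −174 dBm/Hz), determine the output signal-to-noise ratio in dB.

33.4 dB

Noise floor: N = −174 + 10 log₁₀(B) + NF
10 log₁₀(8.35×10⁷) = 79.22 dB
N = −174 + 79.22 + 4.55 = −90.23 dBm
SNR = P_sig − N = −56.8 − (−90.23) = 33.43 dB → 33.4 dB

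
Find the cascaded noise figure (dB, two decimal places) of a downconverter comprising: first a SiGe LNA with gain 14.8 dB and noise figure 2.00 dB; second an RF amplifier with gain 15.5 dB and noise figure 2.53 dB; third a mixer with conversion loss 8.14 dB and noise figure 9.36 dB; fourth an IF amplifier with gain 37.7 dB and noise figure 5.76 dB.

Convert to linear (a loss of L dB is a gain of −L dB): F_i = 10^(NF_i/10), G_i = 10^(G_i,dB/10)
  Stage 1: F_1 = 10^(2.00/10) = 1.585, G_1 = 10^(14.8/10) = 30.20
  Stage 2: F_2 = 10^(2.53/10) = 1.791, G_2 = 10^(15.5/10) = 35.48
  Stage 3: F_3 = 10^(9.36/10) = 8.630, G_3 = 10^(−8.14/10) = 0.1535
  Stage 4: F_4 = 10^(5.76/10) = 3.767, G_4 = 10^(37.7/10) = 5888
Friis cascade:
  F = 1.585 + (1.791 − 1)/30.20 + (8.630 − 1)/1072 + (3.767 − 1)/164.4 = 1.635
NF = 10 log₁₀(1.635) = 2.14 dB

2.14 dB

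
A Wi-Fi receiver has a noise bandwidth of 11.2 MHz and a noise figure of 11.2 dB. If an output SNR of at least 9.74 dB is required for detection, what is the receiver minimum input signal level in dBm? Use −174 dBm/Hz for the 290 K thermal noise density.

−82.6 dBm

Sensitivity = −174 + 10 log₁₀(B) + NF + SNR_min
= −174 + 70.49 + 11.2 + 9.74
= −82.57 dBm → −82.6 dBm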